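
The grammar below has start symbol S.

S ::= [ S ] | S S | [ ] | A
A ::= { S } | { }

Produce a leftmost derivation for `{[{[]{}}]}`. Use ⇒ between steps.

S ⇒ A ⇒ {S} ⇒ {[S]} ⇒ {[A]} ⇒ {[{S}]} ⇒ {[{SS}]} ⇒ {[{[]S}]} ⇒ {[{[]A}]} ⇒ {[{[]{}}]}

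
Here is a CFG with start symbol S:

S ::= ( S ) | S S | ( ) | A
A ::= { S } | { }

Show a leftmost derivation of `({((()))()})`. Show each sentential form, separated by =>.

S => (S)   [S ::= ( S )]
(S) => (A)   [S ::= A]
(A) => ({S})   [A ::= { S }]
({S}) => ({SS})   [S ::= S S]
({SS}) => ({(S)S})   [S ::= ( S )]
({(S)S}) => ({((S))S})   [S ::= ( S )]
({((S))S}) => ({((()))S})   [S ::= ( )]
({((()))S}) => ({((()))()})   [S ::= ( )]

S => (S) => (A) => ({S}) => ({SS}) => ({(S)S}) => ({((S))S}) => ({((()))S}) => ({((()))()})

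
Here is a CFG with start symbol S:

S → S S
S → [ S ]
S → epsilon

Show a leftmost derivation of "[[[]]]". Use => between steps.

S => SS => SSS => [S]SS => [SS]SS => [[S]S]SS => [[[S]]S]SS => [[[]]S]SS => [[[]]]SS => [[[]]]S => [[[]]]

S => SS   [S → S S]
SS => SSS   [S → S S]
SSS => [S]SS   [S → [ S ]]
[S]SS => [SS]SS   [S → S S]
[SS]SS => [[S]S]SS   [S → [ S ]]
[[S]S]SS => [[[S]]S]SS   [S → [ S ]]
[[[S]]S]SS => [[[]]S]SS   [S → epsilon]
[[[]]S]SS => [[[]]]SS   [S → epsilon]
[[[]]]SS => [[[]]]S   [S → epsilon]
[[[]]]S => [[[]]]   [S → epsilon]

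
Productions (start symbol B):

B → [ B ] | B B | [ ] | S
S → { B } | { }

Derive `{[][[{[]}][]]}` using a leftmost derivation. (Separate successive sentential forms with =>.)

B => S => {B} => {BB} => {[]B} => {[][B]} => {[][BB]} => {[][[B]B]} => {[][[S]B]} => {[][[{B}]B]} => {[][[{[]}]B]} => {[][[{[]}][]]}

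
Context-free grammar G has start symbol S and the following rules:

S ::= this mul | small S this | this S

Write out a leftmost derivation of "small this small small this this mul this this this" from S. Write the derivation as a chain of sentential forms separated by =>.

S => small S this   [S ::= small S this]
small S this => small this S this   [S ::= this S]
small this S this => small this small S this this   [S ::= small S this]
small this small S this this => small this small small S this this this   [S ::= small S this]
small this small small S this this this => small this small small this S this this this   [S ::= this S]
small this small small this S this this this => small this small small this this mul this this this   [S ::= this mul]

S => small S this => small this S this => small this small S this this => small this small small S this this this => small this small small this S this this this => small this small small this this mul this this this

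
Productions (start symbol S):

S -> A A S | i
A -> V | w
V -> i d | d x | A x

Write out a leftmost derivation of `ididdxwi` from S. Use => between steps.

S => AAS => VAS => idAS => idVS => ididS => ididAAS => ididVAS => ididdxAS => ididdxwS => ididdxwi

S => AAS   [S -> A A S]
AAS => VAS   [A -> V]
VAS => idAS   [V -> i d]
idAS => idVS   [A -> V]
idVS => ididS   [V -> i d]
ididS => ididAAS   [S -> A A S]
ididAAS => ididVAS   [A -> V]
ididVAS => ididdxAS   [V -> d x]
ididdxAS => ididdxwS   [A -> w]
ididdxwS => ididdxwi   [S -> i]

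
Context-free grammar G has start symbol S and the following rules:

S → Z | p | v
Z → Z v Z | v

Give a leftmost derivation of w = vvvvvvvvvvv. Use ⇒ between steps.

S ⇒ Z   [S → Z]
Z ⇒ ZvZ   [Z → Z v Z]
ZvZ ⇒ ZvZvZ   [Z → Z v Z]
ZvZvZ ⇒ ZvZvZvZ   [Z → Z v Z]
ZvZvZvZ ⇒ vvZvZvZ   [Z → v]
vvZvZvZ ⇒ vvZvZvZvZ   [Z → Z v Z]
vvZvZvZvZ ⇒ vvZvZvZvZvZ   [Z → Z v Z]
vvZvZvZvZvZ ⇒ vvvvZvZvZvZ   [Z → v]
vvvvZvZvZvZ ⇒ vvvvvvZvZvZ   [Z → v]
vvvvvvZvZvZ ⇒ vvvvvvvvZvZ   [Z → v]
vvvvvvvvZvZ ⇒ vvvvvvvvvvZ   [Z → v]
vvvvvvvvvvZ ⇒ vvvvvvvvvvv   [Z → v]

S⇒Z⇒ZvZ⇒ZvZvZ⇒ZvZvZvZ⇒vvZvZvZ⇒vvZvZvZvZ⇒vvZvZvZvZvZ⇒vvvvZvZvZvZ⇒vvvvvvZvZvZ⇒vvvvvvvvZvZ⇒vvvvvvvvvvZ⇒vvvvvvvvvvv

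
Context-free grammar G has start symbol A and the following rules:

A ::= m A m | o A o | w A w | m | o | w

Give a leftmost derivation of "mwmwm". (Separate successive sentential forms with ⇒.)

A ⇒ mAm ⇒ mwAwm ⇒ mwmwm

A ⇒ mAm   [A ::= m A m]
mAm ⇒ mwAwm   [A ::= w A w]
mwAwm ⇒ mwmwm   [A ::= m]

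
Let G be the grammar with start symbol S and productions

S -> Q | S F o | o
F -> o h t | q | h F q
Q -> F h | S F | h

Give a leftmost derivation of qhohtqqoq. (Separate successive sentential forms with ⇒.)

S ⇒ Q   [S -> Q]
Q ⇒ SF   [Q -> S F]
SF ⇒ SFoF   [S -> S F o]
SFoF ⇒ QFoF   [S -> Q]
QFoF ⇒ SFFoF   [Q -> S F]
SFFoF ⇒ QFFoF   [S -> Q]
QFFoF ⇒ SFFFoF   [Q -> S F]
SFFFoF ⇒ QFFFoF   [S -> Q]
QFFFoF ⇒ FhFFFoF   [Q -> F h]
FhFFFoF ⇒ qhFFFoF   [F -> q]
qhFFFoF ⇒ qhohtFFoF   [F -> o h t]
qhohtFFoF ⇒ qhohtqFoF   [F -> q]
qhohtqFoF ⇒ qhohtqqoF   [F -> q]
qhohtqqoF ⇒ qhohtqqoq   [F -> q]

S ⇒ Q ⇒ SF ⇒ SFoF ⇒ QFoF ⇒ SFFoF ⇒ QFFoF ⇒ SFFFoF ⇒ QFFFoF ⇒ FhFFFoF ⇒ qhFFFoF ⇒ qhohtFFoF ⇒ qhohtqFoF ⇒ qhohtqqoF ⇒ qhohtqqoq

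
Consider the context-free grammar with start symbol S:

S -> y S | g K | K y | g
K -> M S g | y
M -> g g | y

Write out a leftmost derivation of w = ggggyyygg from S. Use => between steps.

S => gK   [S -> g K]
gK => gMSg   [K -> M S g]
gMSg => gggSg   [M -> g g]
gggSg => ggggKg   [S -> g K]
ggggKg => ggggMSgg   [K -> M S g]
ggggMSgg => ggggySgg   [M -> y]
ggggySgg => ggggyKygg   [S -> K y]
ggggyKygg => ggggyyygg   [K -> y]

S=>gK=>gMSg=>gggSg=>ggggKg=>ggggMSgg=>ggggySgg=>ggggyKygg=>ggggyyygg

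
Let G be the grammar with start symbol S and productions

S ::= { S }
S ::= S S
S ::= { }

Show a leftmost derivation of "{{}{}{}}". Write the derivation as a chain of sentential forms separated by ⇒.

S ⇒ {S}   [S ::= { S }]
{S} ⇒ {SS}   [S ::= S S]
{SS} ⇒ {SSS}   [S ::= S S]
{SSS} ⇒ {{}SS}   [S ::= { }]
{{}SS} ⇒ {{}{}S}   [S ::= { }]
{{}{}S} ⇒ {{}{}{}}   [S ::= { }]

S⇒{S}⇒{SS}⇒{SSS}⇒{{}SS}⇒{{}{}S}⇒{{}{}{}}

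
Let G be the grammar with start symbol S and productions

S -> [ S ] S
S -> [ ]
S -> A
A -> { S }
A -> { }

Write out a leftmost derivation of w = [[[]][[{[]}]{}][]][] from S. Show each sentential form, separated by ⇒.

S ⇒ [S]S ⇒ [[S]S]S ⇒ [[[]]S]S ⇒ [[[]][S]S]S ⇒ [[[]][[S]S]S]S ⇒ [[[]][[A]S]S]S ⇒ [[[]][[{S}]S]S]S ⇒ [[[]][[{[]}]S]S]S ⇒ [[[]][[{[]}]A]S]S ⇒ [[[]][[{[]}]{}]S]S ⇒ [[[]][[{[]}]{}][]]S ⇒ [[[]][[{[]}]{}][]][]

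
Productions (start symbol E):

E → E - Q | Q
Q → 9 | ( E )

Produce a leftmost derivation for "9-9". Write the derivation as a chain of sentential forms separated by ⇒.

E ⇒ E-Q   [E → E - Q]
E-Q ⇒ Q-Q   [E → Q]
Q-Q ⇒ 9-Q   [Q → 9]
9-Q ⇒ 9-9   [Q → 9]

E ⇒ E-Q ⇒ Q-Q ⇒ 9-Q ⇒ 9-9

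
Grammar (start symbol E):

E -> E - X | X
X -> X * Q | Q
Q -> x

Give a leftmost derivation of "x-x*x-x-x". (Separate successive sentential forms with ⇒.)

E ⇒ E-X ⇒ E-X-X ⇒ E-X-X-X ⇒ X-X-X-X ⇒ Q-X-X-X ⇒ x-X-X-X ⇒ x-X*Q-X-X ⇒ x-Q*Q-X-X ⇒ x-x*Q-X-X ⇒ x-x*x-X-X ⇒ x-x*x-Q-X ⇒ x-x*x-x-X ⇒ x-x*x-x-Q ⇒ x-x*x-x-x

E ⇒ E-X   [E -> E - X]
E-X ⇒ E-X-X   [E -> E - X]
E-X-X ⇒ E-X-X-X   [E -> E - X]
E-X-X-X ⇒ X-X-X-X   [E -> X]
X-X-X-X ⇒ Q-X-X-X   [X -> Q]
Q-X-X-X ⇒ x-X-X-X   [Q -> x]
x-X-X-X ⇒ x-X*Q-X-X   [X -> X * Q]
x-X*Q-X-X ⇒ x-Q*Q-X-X   [X -> Q]
x-Q*Q-X-X ⇒ x-x*Q-X-X   [Q -> x]
x-x*Q-X-X ⇒ x-x*x-X-X   [Q -> x]
x-x*x-X-X ⇒ x-x*x-Q-X   [X -> Q]
x-x*x-Q-X ⇒ x-x*x-x-X   [Q -> x]
x-x*x-x-X ⇒ x-x*x-x-Q   [X -> Q]
x-x*x-x-Q ⇒ x-x*x-x-x   [Q -> x]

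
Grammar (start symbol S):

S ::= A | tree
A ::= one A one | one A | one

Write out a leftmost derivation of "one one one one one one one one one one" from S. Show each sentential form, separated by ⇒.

S ⇒ A   [S ::= A]
A ⇒ one A one   [A ::= one A one]
one A one ⇒ one one A one   [A ::= one A]
one one A one ⇒ one one one A one one   [A ::= one A one]
one one one A one one ⇒ one one one one A one one   [A ::= one A]
one one one one A one one ⇒ one one one one one A one one   [A ::= one A]
one one one one one A one one ⇒ one one one one one one A one one one   [A ::= one A one]
one one one one one one A one one one ⇒ one one one one one one one one one one   [A ::= one]

S ⇒ A ⇒ one A one ⇒ one one A one ⇒ one one one A one one ⇒ one one one one A one one ⇒ one one one one one A one one ⇒ one one one one one one A one one one ⇒ one one one one one one one one one one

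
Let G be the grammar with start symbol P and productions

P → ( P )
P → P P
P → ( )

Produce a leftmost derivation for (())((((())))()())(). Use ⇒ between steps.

P⇒PP⇒(P)P⇒(())P⇒(())PP⇒(())(P)P⇒(())(PP)P⇒(())(PPP)P⇒(())((P)PP)P⇒(())(((P))PP)P⇒(())((((P)))PP)P⇒(())((((())))PP)P⇒(())((((())))()P)P⇒(())((((())))()())P⇒(())((((())))()())()

P ⇒ PP   [P → P P]
PP ⇒ (P)P   [P → ( P )]
(P)P ⇒ (())P   [P → ( )]
(())P ⇒ (())PP   [P → P P]
(())PP ⇒ (())(P)P   [P → ( P )]
(())(P)P ⇒ (())(PP)P   [P → P P]
(())(PP)P ⇒ (())(PPP)P   [P → P P]
(())(PPP)P ⇒ (())((P)PP)P   [P → ( P )]
(())((P)PP)P ⇒ (())(((P))PP)P   [P → ( P )]
(())(((P))PP)P ⇒ (())((((P)))PP)P   [P → ( P )]
(())((((P)))PP)P ⇒ (())((((())))PP)P   [P → ( )]
(())((((())))PP)P ⇒ (())((((())))()P)P   [P → ( )]
(())((((())))()P)P ⇒ (())((((())))()())P   [P → ( )]
(())((((())))()())P ⇒ (())((((())))()())()   [P → ( )]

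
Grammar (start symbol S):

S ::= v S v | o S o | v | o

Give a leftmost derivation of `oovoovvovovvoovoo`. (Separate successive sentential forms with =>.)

S => oSo => ooSoo => oovSvoo => oovoSovoo => oovooSoovoo => oovoovSvoovoo => oovoovvSvvoovoo => oovoovvoSovvoovoo => oovoovvovovvoovoo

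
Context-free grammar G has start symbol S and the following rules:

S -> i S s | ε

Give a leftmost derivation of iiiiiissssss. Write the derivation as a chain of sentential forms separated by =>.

S => iSs   [S -> i S s]
iSs => iiSss   [S -> i S s]
iiSss => iiiSsss   [S -> i S s]
iiiSsss => iiiiSssss   [S -> i S s]
iiiiSssss => iiiiiSsssss   [S -> i S s]
iiiiiSsssss => iiiiiiSssssss   [S -> i S s]
iiiiiiSssssss => iiiiiissssss   [S -> ε]

S=>iSs=>iiSss=>iiiSsss=>iiiiSssss=>iiiiiSsssss=>iiiiiiSssssss=>iiiiiissssss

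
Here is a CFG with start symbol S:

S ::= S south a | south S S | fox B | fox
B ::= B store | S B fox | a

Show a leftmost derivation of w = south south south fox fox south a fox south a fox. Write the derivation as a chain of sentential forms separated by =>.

S => south S S   [S ::= south S S]
south S S => south S south a S   [S ::= S south a]
south S south a S => south south S S south a S   [S ::= south S S]
south south S S south a S => south south S south a S south a S   [S ::= S south a]
south south S south a S south a S => south south south S S south a S south a S   [S ::= south S S]
south south south S S south a S south a S => south south south fox S south a S south a S   [S ::= fox]
south south south fox S south a S south a S => south south south fox fox south a S south a S   [S ::= fox]
south south south fox fox south a S south a S => south south south fox fox south a fox south a S   [S ::= fox]
south south south fox fox south a fox south a S => south south south fox fox south a fox south a fox   [S ::= fox]

S => south S S => south S south a S => south south S S south a S => south south S south a S south a S => south south south S S south a S south a S => south south south fox S south a S south a S => south south south fox fox south a S south a S => south south south fox fox south a fox south a S => south south south fox fox south a fox south a fox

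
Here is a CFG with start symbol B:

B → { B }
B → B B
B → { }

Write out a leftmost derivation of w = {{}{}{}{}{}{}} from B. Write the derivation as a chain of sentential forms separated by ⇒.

B ⇒ {B}   [B → { B }]
{B} ⇒ {BB}   [B → B B]
{BB} ⇒ {BBB}   [B → B B]
{BBB} ⇒ {{}BB}   [B → { }]
{{}BB} ⇒ {{}BBB}   [B → B B]
{{}BBB} ⇒ {{}BBBB}   [B → B B]
{{}BBBB} ⇒ {{}BBBBB}   [B → B B]
{{}BBBBB} ⇒ {{}{}BBBB}   [B → { }]
{{}{}BBBB} ⇒ {{}{}{}BBB}   [B → { }]
{{}{}{}BBB} ⇒ {{}{}{}{}BB}   [B → { }]
{{}{}{}{}BB} ⇒ {{}{}{}{}{}B}   [B → { }]
{{}{}{}{}{}B} ⇒ {{}{}{}{}{}{}}   [B → { }]

B ⇒ {B} ⇒ {BB} ⇒ {BBB} ⇒ {{}BB} ⇒ {{}BBB} ⇒ {{}BBBB} ⇒ {{}BBBBB} ⇒ {{}{}BBBB} ⇒ {{}{}{}BBB} ⇒ {{}{}{}{}BB} ⇒ {{}{}{}{}{}B} ⇒ {{}{}{}{}{}{}}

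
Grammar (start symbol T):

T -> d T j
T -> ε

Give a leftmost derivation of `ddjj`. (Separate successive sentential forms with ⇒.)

T ⇒ dTj   [T -> d T j]
dTj ⇒ ddTjj   [T -> d T j]
ddTjj ⇒ ddjj   [T -> ε]

T ⇒ dTj ⇒ ddTjj ⇒ ddjj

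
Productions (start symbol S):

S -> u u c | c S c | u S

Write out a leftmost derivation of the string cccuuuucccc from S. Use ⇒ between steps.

S⇒cSc⇒ccScc⇒cccSccc⇒cccuSccc⇒cccuuSccc⇒cccuuuucccc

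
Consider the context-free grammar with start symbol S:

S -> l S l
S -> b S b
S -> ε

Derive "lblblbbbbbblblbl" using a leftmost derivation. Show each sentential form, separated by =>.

S => lSl => lbSbl => lblSlbl => lblbSblbl => lblblSlblbl => lblblbSblblbl => lblblbbSbblblbl => lblblbbbSbbblblbl => lblblbbbbbblblbl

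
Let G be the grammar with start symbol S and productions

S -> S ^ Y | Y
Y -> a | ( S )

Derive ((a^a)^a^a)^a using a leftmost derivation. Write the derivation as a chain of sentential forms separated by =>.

S => S^Y => Y^Y => (S)^Y => (S^Y)^Y => (S^Y^Y)^Y => (Y^Y^Y)^Y => ((S)^Y^Y)^Y => ((S^Y)^Y^Y)^Y => ((Y^Y)^Y^Y)^Y => ((a^Y)^Y^Y)^Y => ((a^a)^Y^Y)^Y => ((a^a)^a^Y)^Y => ((a^a)^a^a)^Y => ((a^a)^a^a)^a

S => S^Y   [S -> S ^ Y]
S^Y => Y^Y   [S -> Y]
Y^Y => (S)^Y   [Y -> ( S )]
(S)^Y => (S^Y)^Y   [S -> S ^ Y]
(S^Y)^Y => (S^Y^Y)^Y   [S -> S ^ Y]
(S^Y^Y)^Y => (Y^Y^Y)^Y   [S -> Y]
(Y^Y^Y)^Y => ((S)^Y^Y)^Y   [Y -> ( S )]
((S)^Y^Y)^Y => ((S^Y)^Y^Y)^Y   [S -> S ^ Y]
((S^Y)^Y^Y)^Y => ((Y^Y)^Y^Y)^Y   [S -> Y]
((Y^Y)^Y^Y)^Y => ((a^Y)^Y^Y)^Y   [Y -> a]
((a^Y)^Y^Y)^Y => ((a^a)^Y^Y)^Y   [Y -> a]
((a^a)^Y^Y)^Y => ((a^a)^a^Y)^Y   [Y -> a]
((a^a)^a^Y)^Y => ((a^a)^a^a)^Y   [Y -> a]
((a^a)^a^a)^Y => ((a^a)^a^a)^a   [Y -> a]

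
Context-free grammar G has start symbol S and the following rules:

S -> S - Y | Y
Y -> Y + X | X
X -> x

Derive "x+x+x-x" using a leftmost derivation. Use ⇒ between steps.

S ⇒ S-Y   [S -> S - Y]
S-Y ⇒ Y-Y   [S -> Y]
Y-Y ⇒ Y+X-Y   [Y -> Y + X]
Y+X-Y ⇒ Y+X+X-Y   [Y -> Y + X]
Y+X+X-Y ⇒ X+X+X-Y   [Y -> X]
X+X+X-Y ⇒ x+X+X-Y   [X -> x]
x+X+X-Y ⇒ x+x+X-Y   [X -> x]
x+x+X-Y ⇒ x+x+x-Y   [X -> x]
x+x+x-Y ⇒ x+x+x-X   [Y -> X]
x+x+x-X ⇒ x+x+x-x   [X -> x]

S ⇒ S-Y ⇒ Y-Y ⇒ Y+X-Y ⇒ Y+X+X-Y ⇒ X+X+X-Y ⇒ x+X+X-Y ⇒ x+x+X-Y ⇒ x+x+x-Y ⇒ x+x+x-X ⇒ x+x+x-x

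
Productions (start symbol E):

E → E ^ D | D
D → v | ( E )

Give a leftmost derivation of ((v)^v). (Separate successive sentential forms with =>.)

E => D   [E → D]
D => (E)   [D → ( E )]
(E) => (E^D)   [E → E ^ D]
(E^D) => (D^D)   [E → D]
(D^D) => ((E)^D)   [D → ( E )]
((E)^D) => ((D)^D)   [E → D]
((D)^D) => ((v)^D)   [D → v]
((v)^D) => ((v)^v)   [D → v]

E => D => (E) => (E^D) => (D^D) => ((E)^D) => ((D)^D) => ((v)^D) => ((v)^v)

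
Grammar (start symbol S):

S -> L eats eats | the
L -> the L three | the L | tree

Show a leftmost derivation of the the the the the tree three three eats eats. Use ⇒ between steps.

S ⇒ L eats eats ⇒ the L eats eats ⇒ the the L eats eats ⇒ the the the L three eats eats ⇒ the the the the L three eats eats ⇒ the the the the the L three three eats eats ⇒ the the the the the tree three three eats eats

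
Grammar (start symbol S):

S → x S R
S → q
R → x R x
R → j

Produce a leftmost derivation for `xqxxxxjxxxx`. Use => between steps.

S => xSR   [S → x S R]
xSR => xqR   [S → q]
xqR => xqxRx   [R → x R x]
xqxRx => xqxxRxx   [R → x R x]
xqxxRxx => xqxxxRxxx   [R → x R x]
xqxxxRxxx => xqxxxxRxxxx   [R → x R x]
xqxxxxRxxxx => xqxxxxjxxxx   [R → j]

S=>xSR=>xqR=>xqxRx=>xqxxRxx=>xqxxxRxxx=>xqxxxxRxxxx=>xqxxxxjxxxx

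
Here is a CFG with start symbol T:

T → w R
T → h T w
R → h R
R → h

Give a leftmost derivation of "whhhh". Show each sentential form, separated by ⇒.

T ⇒ wR ⇒ whR ⇒ whhR ⇒ whhhR ⇒ whhhh

T ⇒ wR   [T → w R]
wR ⇒ whR   [R → h R]
whR ⇒ whhR   [R → h R]
whhR ⇒ whhhR   [R → h R]
whhhR ⇒ whhhh   [R → h]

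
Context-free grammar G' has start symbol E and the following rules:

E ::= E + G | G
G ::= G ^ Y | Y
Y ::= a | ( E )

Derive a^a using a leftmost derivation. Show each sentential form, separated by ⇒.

E ⇒ G ⇒ G^Y ⇒ Y^Y ⇒ a^Y ⇒ a^a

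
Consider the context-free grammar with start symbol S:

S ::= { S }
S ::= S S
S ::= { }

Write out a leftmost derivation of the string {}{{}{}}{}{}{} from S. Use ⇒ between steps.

S ⇒ SS ⇒ SSS ⇒ SSSS ⇒ {}SSS ⇒ {}SSSS ⇒ {}{S}SSS ⇒ {}{SS}SSS ⇒ {}{{}S}SSS ⇒ {}{{}{}}SSS ⇒ {}{{}{}}{}SS ⇒ {}{{}{}}{}{}S ⇒ {}{{}{}}{}{}{}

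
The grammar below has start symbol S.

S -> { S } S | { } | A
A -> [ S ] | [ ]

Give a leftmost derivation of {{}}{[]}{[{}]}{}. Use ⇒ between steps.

S ⇒ {S}S ⇒ {{}}S ⇒ {{}}{S}S ⇒ {{}}{A}S ⇒ {{}}{[]}S ⇒ {{}}{[]}{S}S ⇒ {{}}{[]}{A}S ⇒ {{}}{[]}{[S]}S ⇒ {{}}{[]}{[{}]}S ⇒ {{}}{[]}{[{}]}{}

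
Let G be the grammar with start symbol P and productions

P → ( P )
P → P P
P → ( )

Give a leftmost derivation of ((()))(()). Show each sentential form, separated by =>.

P => PP   [P → P P]
PP => (P)P   [P → ( P )]
(P)P => ((P))P   [P → ( P )]
((P))P => ((()))P   [P → ( )]
((()))P => ((()))(P)   [P → ( P )]
((()))(P) => ((()))(())   [P → ( )]

P=>PP=>(P)P=>((P))P=>((()))P=>((()))(P)=>((()))(())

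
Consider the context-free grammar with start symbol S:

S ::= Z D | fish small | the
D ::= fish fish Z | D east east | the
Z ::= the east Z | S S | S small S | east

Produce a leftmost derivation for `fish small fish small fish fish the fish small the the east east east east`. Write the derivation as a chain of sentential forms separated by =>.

S => Z D => S S D => fish small S D => fish small fish small D => fish small fish small D east east => fish small fish small D east east east east => fish small fish small fish fish Z east east east east => fish small fish small fish fish S S east east east east => fish small fish small fish fish Z D S east east east east => fish small fish small fish fish S S D S east east east east => fish small fish small fish fish the S D S east east east east => fish small fish small fish fish the fish small D S east east east east => fish small fish small fish fish the fish small the S east east east east => fish small fish small fish fish the fish small the the east east east east

S => Z D   [S ::= Z D]
Z D => S S D   [Z ::= S S]
S S D => fish small S D   [S ::= fish small]
fish small S D => fish small fish small D   [S ::= fish small]
fish small fish small D => fish small fish small D east east   [D ::= D east east]
fish small fish small D east east => fish small fish small D east east east east   [D ::= D east east]
fish small fish small D east east east east => fish small fish small fish fish Z east east east east   [D ::= fish fish Z]
fish small fish small fish fish Z east east east east => fish small fish small fish fish S S east east east east   [Z ::= S S]
fish small fish small fish fish S S east east east east => fish small fish small fish fish Z D S east east east east   [S ::= Z D]
fish small fish small fish fish Z D S east east east east => fish small fish small fish fish S S D S east east east east   [Z ::= S S]
fish small fish small fish fish S S D S east east east east => fish small fish small fish fish the S D S east east east east   [S ::= the]
fish small fish small fish fish the S D S east east east east => fish small fish small fish fish the fish small D S east east east east   [S ::= fish small]
fish small fish small fish fish the fish small D S east east east east => fish small fish small fish fish the fish small the S east east east east   [D ::= the]
fish small fish small fish fish the fish small the S east east east east => fish small fish small fish fish the fish small the the east east east east   [S ::= the]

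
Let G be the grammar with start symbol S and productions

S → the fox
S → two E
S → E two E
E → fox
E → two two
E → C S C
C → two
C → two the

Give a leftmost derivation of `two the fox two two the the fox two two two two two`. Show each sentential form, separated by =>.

S => E two E => C S C two E => two the S C two E => two the E two E C two E => two the fox two E C two E => two the fox two C S C C two E => two the fox two two the S C C two E => two the fox two two the the fox C C two E => two the fox two two the the fox two C two E => two the fox two two the the fox two two two E => two the fox two two the the fox two two two two two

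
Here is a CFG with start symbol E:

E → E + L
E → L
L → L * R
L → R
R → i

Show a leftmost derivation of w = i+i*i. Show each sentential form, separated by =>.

E => E+L => L+L => R+L => i+L => i+L*R => i+R*R => i+i*R => i+i*i

E => E+L   [E → E + L]
E+L => L+L   [E → L]
L+L => R+L   [L → R]
R+L => i+L   [R → i]
i+L => i+L*R   [L → L * R]
i+L*R => i+R*R   [L → R]
i+R*R => i+i*R   [R → i]
i+i*R => i+i*i   [R → i]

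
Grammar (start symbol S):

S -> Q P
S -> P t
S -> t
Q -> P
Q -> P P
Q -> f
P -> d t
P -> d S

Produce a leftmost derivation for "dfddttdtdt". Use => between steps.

S => QP => PPP => dSPP => dQPPP => dfPPP => dfdSPP => dfdPtPP => dfddStPP => dfddttPP => dfddttdtP => dfddttdtdt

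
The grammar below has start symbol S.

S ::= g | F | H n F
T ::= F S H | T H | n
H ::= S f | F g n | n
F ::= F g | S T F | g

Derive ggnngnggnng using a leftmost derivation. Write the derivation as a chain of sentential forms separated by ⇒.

S ⇒ HnF   [S ::= H n F]
HnF ⇒ FgnnF   [H ::= F g n]
FgnnF ⇒ STFgnnF   [F ::= S T F]
STFgnnF ⇒ HnFTFgnnF   [S ::= H n F]
HnFTFgnnF ⇒ FgnnFTFgnnF   [H ::= F g n]
FgnnFTFgnnF ⇒ ggnnFTFgnnF   [F ::= g]
ggnnFTFgnnF ⇒ ggnngTFgnnF   [F ::= g]
ggnngTFgnnF ⇒ ggnngnFgnnF   [T ::= n]
ggnngnFgnnF ⇒ ggnngnggnnF   [F ::= g]
ggnngnggnnF ⇒ ggnngnggnng   [F ::= g]

S ⇒ HnF ⇒ FgnnF ⇒ STFgnnF ⇒ HnFTFgnnF ⇒ FgnnFTFgnnF ⇒ ggnnFTFgnnF ⇒ ggnngTFgnnF ⇒ ggnngnFgnnF ⇒ ggnngnggnnF ⇒ ggnngnggnng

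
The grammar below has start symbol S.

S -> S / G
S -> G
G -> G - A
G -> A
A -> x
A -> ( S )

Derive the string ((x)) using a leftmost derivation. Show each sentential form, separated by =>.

S => G   [S -> G]
G => A   [G -> A]
A => (S)   [A -> ( S )]
(S) => (G)   [S -> G]
(G) => (A)   [G -> A]
(A) => ((S))   [A -> ( S )]
((S)) => ((G))   [S -> G]
((G)) => ((A))   [G -> A]
((A)) => ((x))   [A -> x]

S => G => A => (S) => (G) => (A) => ((S)) => ((G)) => ((A)) => ((x))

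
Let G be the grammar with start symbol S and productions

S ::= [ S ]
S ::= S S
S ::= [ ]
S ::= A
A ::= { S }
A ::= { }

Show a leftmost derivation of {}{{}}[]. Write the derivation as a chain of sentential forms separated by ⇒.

S ⇒ SS   [S ::= S S]
SS ⇒ AS   [S ::= A]
AS ⇒ {}S   [A ::= { }]
{}S ⇒ {}SS   [S ::= S S]
{}SS ⇒ {}AS   [S ::= A]
{}AS ⇒ {}{S}S   [A ::= { S }]
{}{S}S ⇒ {}{A}S   [S ::= A]
{}{A}S ⇒ {}{{}}S   [A ::= { }]
{}{{}}S ⇒ {}{{}}[]   [S ::= [ ]]

S ⇒ SS ⇒ AS ⇒ {}S ⇒ {}SS ⇒ {}AS ⇒ {}{S}S ⇒ {}{A}S ⇒ {}{{}}S ⇒ {}{{}}[]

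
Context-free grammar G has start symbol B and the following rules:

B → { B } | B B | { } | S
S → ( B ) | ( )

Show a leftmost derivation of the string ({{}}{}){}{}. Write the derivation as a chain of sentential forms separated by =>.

B => BB => BBB => SBB => (B)BB => (BB)BB => ({B}B)BB => ({{}}B)BB => ({{}}{})BB => ({{}}{}){}B => ({{}}{}){}{}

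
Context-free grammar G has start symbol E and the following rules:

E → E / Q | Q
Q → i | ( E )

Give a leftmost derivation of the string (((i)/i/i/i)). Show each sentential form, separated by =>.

E => Q => (E) => (Q) => ((E)) => ((E/Q)) => ((E/Q/Q)) => ((E/Q/Q/Q)) => ((Q/Q/Q/Q)) => (((E)/Q/Q/Q)) => (((Q)/Q/Q/Q)) => (((i)/Q/Q/Q)) => (((i)/i/Q/Q)) => (((i)/i/i/Q)) => (((i)/i/i/i))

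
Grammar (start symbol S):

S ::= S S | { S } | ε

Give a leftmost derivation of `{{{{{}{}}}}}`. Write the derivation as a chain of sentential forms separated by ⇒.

S ⇒ SS ⇒ {S}S ⇒ {{S}}S ⇒ {{{S}}}S ⇒ {{{{S}}}}S ⇒ {{{{SS}}}}S ⇒ {{{{{S}S}}}}S ⇒ {{{{{}S}}}}S ⇒ {{{{{}{S}}}}}S ⇒ {{{{{}{}}}}}S ⇒ {{{{{}{}}}}}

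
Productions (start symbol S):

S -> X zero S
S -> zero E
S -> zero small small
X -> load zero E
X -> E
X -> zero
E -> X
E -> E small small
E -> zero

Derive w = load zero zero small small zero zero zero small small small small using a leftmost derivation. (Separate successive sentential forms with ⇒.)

S ⇒ X zero S ⇒ load zero E zero S ⇒ load zero E small small zero S ⇒ load zero zero small small zero S ⇒ load zero zero small small zero zero E ⇒ load zero zero small small zero zero E small small ⇒ load zero zero small small zero zero E small small small small ⇒ load zero zero small small zero zero X small small small small ⇒ load zero zero small small zero zero zero small small small small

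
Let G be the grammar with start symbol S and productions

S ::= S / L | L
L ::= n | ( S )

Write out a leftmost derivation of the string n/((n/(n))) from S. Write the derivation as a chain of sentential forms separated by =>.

S => S/L   [S ::= S / L]
S/L => L/L   [S ::= L]
L/L => n/L   [L ::= n]
n/L => n/(S)   [L ::= ( S )]
n/(S) => n/(L)   [S ::= L]
n/(L) => n/((S))   [L ::= ( S )]
n/((S)) => n/((S/L))   [S ::= S / L]
n/((S/L)) => n/((L/L))   [S ::= L]
n/((L/L)) => n/((n/L))   [L ::= n]
n/((n/L)) => n/((n/(S)))   [L ::= ( S )]
n/((n/(S))) => n/((n/(L)))   [S ::= L]
n/((n/(L))) => n/((n/(n)))   [L ::= n]

S => S/L => L/L => n/L => n/(S) => n/(L) => n/((S)) => n/((S/L)) => n/((L/L)) => n/((n/L)) => n/((n/(S))) => n/((n/(L))) => n/((n/(n)))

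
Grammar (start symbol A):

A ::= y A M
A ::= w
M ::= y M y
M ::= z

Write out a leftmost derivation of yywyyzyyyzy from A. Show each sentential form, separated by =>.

A => yAM   [A ::= y A M]
yAM => yyAMM   [A ::= y A M]
yyAMM => yywMM   [A ::= w]
yywMM => yywyMyM   [M ::= y M y]
yywyMyM => yywyyMyyM   [M ::= y M y]
yywyyMyyM => yywyyzyyM   [M ::= z]
yywyyzyyM => yywyyzyyyMy   [M ::= y M y]
yywyyzyyyMy => yywyyzyyyzy   [M ::= z]

A => yAM => yyAMM => yywMM => yywyMyM => yywyyMyyM => yywyyzyyM => yywyyzyyyMy => yywyyzyyyzy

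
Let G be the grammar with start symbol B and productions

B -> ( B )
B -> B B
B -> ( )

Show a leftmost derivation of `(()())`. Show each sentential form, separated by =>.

B=>(B)=>(BB)=>(()B)=>(()())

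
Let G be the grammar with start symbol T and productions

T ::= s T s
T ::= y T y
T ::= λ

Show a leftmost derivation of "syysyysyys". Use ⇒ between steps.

T ⇒ sTs ⇒ syTys ⇒ syyTyys ⇒ syysTsyys ⇒ syysyTysyys ⇒ syysyysyys

T ⇒ sTs   [T ::= s T s]
sTs ⇒ syTys   [T ::= y T y]
syTys ⇒ syyTyys   [T ::= y T y]
syyTyys ⇒ syysTsyys   [T ::= s T s]
syysTsyys ⇒ syysyTysyys   [T ::= y T y]
syysyTysyys ⇒ syysyysyys   [T ::= λ]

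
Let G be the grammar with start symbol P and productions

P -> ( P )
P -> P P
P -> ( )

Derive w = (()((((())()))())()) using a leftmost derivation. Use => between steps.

P => (P) => (PP) => (()P) => (()PP) => (()(P)P) => (()(PP)P) => (()((P)P)P) => (()(((P))P)P) => (()(((PP))P)P) => (()((((P)P))P)P) => (()((((())P))P)P) => (()((((())()))P)P) => (()((((())()))())P) => (()((((())()))())())

P => (P)   [P -> ( P )]
(P) => (PP)   [P -> P P]
(PP) => (()P)   [P -> ( )]
(()P) => (()PP)   [P -> P P]
(()PP) => (()(P)P)   [P -> ( P )]
(()(P)P) => (()(PP)P)   [P -> P P]
(()(PP)P) => (()((P)P)P)   [P -> ( P )]
(()((P)P)P) => (()(((P))P)P)   [P -> ( P )]
(()(((P))P)P) => (()(((PP))P)P)   [P -> P P]
(()(((PP))P)P) => (()((((P)P))P)P)   [P -> ( P )]
(()((((P)P))P)P) => (()((((())P))P)P)   [P -> ( )]
(()((((())P))P)P) => (()((((())()))P)P)   [P -> ( )]
(()((((())()))P)P) => (()((((())()))())P)   [P -> ( )]
(()((((())()))())P) => (()((((())()))())())   [P -> ( )]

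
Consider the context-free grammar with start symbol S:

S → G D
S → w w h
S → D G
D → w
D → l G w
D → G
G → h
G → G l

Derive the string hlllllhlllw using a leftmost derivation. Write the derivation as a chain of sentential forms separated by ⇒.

S ⇒ GD ⇒ GlD ⇒ GllD ⇒ GlllD ⇒ GllllD ⇒ hllllD ⇒ hlllllGw ⇒ hlllllGlw ⇒ hlllllGllw ⇒ hlllllGlllw ⇒ hlllllhlllw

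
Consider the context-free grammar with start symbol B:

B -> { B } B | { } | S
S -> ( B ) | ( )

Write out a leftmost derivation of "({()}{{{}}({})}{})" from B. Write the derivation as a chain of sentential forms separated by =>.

B => S => (B) => ({B}B) => ({S}B) => ({()}B) => ({()}{B}B) => ({()}{{B}B}B) => ({()}{{{}}B}B) => ({()}{{{}}S}B) => ({()}{{{}}(B)}B) => ({()}{{{}}({})}B) => ({()}{{{}}({})}{})

B => S   [B -> S]
S => (B)   [S -> ( B )]
(B) => ({B}B)   [B -> { B } B]
({B}B) => ({S}B)   [B -> S]
({S}B) => ({()}B)   [S -> ( )]
({()}B) => ({()}{B}B)   [B -> { B } B]
({()}{B}B) => ({()}{{B}B}B)   [B -> { B } B]
({()}{{B}B}B) => ({()}{{{}}B}B)   [B -> { }]
({()}{{{}}B}B) => ({()}{{{}}S}B)   [B -> S]
({()}{{{}}S}B) => ({()}{{{}}(B)}B)   [S -> ( B )]
({()}{{{}}(B)}B) => ({()}{{{}}({})}B)   [B -> { }]
({()}{{{}}({})}B) => ({()}{{{}}({})}{})   [B -> { }]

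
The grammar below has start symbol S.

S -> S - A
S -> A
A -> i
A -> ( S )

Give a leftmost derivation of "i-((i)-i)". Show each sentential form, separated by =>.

S => S-A   [S -> S - A]
S-A => A-A   [S -> A]
A-A => i-A   [A -> i]
i-A => i-(S)   [A -> ( S )]
i-(S) => i-(S-A)   [S -> S - A]
i-(S-A) => i-(A-A)   [S -> A]
i-(A-A) => i-((S)-A)   [A -> ( S )]
i-((S)-A) => i-((A)-A)   [S -> A]
i-((A)-A) => i-((i)-A)   [A -> i]
i-((i)-A) => i-((i)-i)   [A -> i]

S => S-A => A-A => i-A => i-(S) => i-(S-A) => i-(A-A) => i-((S)-A) => i-((A)-A) => i-((i)-A) => i-((i)-i)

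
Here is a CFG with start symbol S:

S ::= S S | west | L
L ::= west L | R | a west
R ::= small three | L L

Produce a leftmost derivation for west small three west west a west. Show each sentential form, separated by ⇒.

S ⇒ L ⇒ west L ⇒ west R ⇒ west L L ⇒ west R L ⇒ west small three L ⇒ west small three west L ⇒ west small three west west L ⇒ west small three west west a west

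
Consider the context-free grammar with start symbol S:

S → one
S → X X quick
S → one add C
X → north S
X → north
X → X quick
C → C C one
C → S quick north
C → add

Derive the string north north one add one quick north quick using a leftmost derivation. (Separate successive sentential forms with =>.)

S => X X quick   [S → X X quick]
X X quick => north X quick   [X → north]
north X quick => north north S quick   [X → north S]
north north S quick => north north one add C quick   [S → one add C]
north north one add C quick => north north one add S quick north quick   [C → S quick north]
north north one add S quick north quick => north north one add one quick north quick   [S → one]

S => X X quick => north X quick => north north S quick => north north one add C quick => north north one add S quick north quick => north north one add one quick north quick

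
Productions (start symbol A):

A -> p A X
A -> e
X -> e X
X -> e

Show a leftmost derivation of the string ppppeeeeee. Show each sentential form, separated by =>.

A => pAX   [A -> p A X]
pAX => ppAXX   [A -> p A X]
ppAXX => pppAXXX   [A -> p A X]
pppAXXX => ppppAXXXX   [A -> p A X]
ppppAXXXX => ppppeXXXX   [A -> e]
ppppeXXXX => ppppeeXXXX   [X -> e X]
ppppeeXXXX => ppppeeeXXX   [X -> e]
ppppeeeXXX => ppppeeeeXX   [X -> e]
ppppeeeeXX => ppppeeeeeX   [X -> e]
ppppeeeeeX => ppppeeeeee   [X -> e]

A => pAX => ppAXX => pppAXXX => ppppAXXXX => ppppeXXXX => ppppeeXXXX => ppppeeeXXX => ppppeeeeXX => ppppeeeeeX => ppppeeeeee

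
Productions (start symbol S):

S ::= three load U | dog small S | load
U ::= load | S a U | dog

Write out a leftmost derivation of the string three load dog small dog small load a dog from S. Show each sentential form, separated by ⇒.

S ⇒ three load U ⇒ three load S a U ⇒ three load dog small S a U ⇒ three load dog small dog small S a U ⇒ three load dog small dog small load a U ⇒ three load dog small dog small load a dog

S ⇒ three load U   [S ::= three load U]
three load U ⇒ three load S a U   [U ::= S a U]
three load S a U ⇒ three load dog small S a U   [S ::= dog small S]
three load dog small S a U ⇒ three load dog small dog small S a U   [S ::= dog small S]
three load dog small dog small S a U ⇒ three load dog small dog small load a U   [S ::= load]
three load dog small dog small load a U ⇒ three load dog small dog small load a dog   [U ::= dog]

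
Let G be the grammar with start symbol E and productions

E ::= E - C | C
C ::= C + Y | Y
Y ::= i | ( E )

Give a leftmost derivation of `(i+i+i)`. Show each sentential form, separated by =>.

E => C => Y => (E) => (C) => (C+Y) => (C+Y+Y) => (Y+Y+Y) => (i+Y+Y) => (i+i+Y) => (i+i+i)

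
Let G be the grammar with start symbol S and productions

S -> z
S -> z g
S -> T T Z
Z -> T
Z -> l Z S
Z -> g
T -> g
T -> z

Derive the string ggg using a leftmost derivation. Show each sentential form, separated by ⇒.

S ⇒ TTZ ⇒ gTZ ⇒ ggZ ⇒ ggT ⇒ ggg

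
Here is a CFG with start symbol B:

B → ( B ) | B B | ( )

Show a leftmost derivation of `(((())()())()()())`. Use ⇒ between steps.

B ⇒ (B) ⇒ (BB) ⇒ (BBB) ⇒ (BBBB) ⇒ ((B)BBB) ⇒ ((BB)BBB) ⇒ ((BBB)BBB) ⇒ (((B)BB)BBB) ⇒ (((())BB)BBB) ⇒ (((())()B)BBB) ⇒ (((())()())BBB) ⇒ (((())()())()BB) ⇒ (((())()())()()B) ⇒ (((())()())()()())

B ⇒ (B)   [B → ( B )]
(B) ⇒ (BB)   [B → B B]
(BB) ⇒ (BBB)   [B → B B]
(BBB) ⇒ (BBBB)   [B → B B]
(BBBB) ⇒ ((B)BBB)   [B → ( B )]
((B)BBB) ⇒ ((BB)BBB)   [B → B B]
((BB)BBB) ⇒ ((BBB)BBB)   [B → B B]
((BBB)BBB) ⇒ (((B)BB)BBB)   [B → ( B )]
(((B)BB)BBB) ⇒ (((())BB)BBB)   [B → ( )]
(((())BB)BBB) ⇒ (((())()B)BBB)   [B → ( )]
(((())()B)BBB) ⇒ (((())()())BBB)   [B → ( )]
(((())()())BBB) ⇒ (((())()())()BB)   [B → ( )]
(((())()())()BB) ⇒ (((())()())()()B)   [B → ( )]
(((())()())()()B) ⇒ (((())()())()()())   [B → ( )]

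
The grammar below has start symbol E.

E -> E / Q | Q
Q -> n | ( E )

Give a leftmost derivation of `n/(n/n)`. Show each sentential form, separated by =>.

E=>E/Q=>Q/Q=>n/Q=>n/(E)=>n/(E/Q)=>n/(Q/Q)=>n/(n/Q)=>n/(n/n)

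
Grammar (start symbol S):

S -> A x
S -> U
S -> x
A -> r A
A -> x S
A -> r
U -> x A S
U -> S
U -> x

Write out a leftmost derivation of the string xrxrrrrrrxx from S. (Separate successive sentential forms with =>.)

S => U => xAS => xrAS => xrxSS => xrxAxS => xrxrAxS => xrxrrAxS => xrxrrrAxS => xrxrrrrAxS => xrxrrrrrAxS => xrxrrrrrrxS => xrxrrrrrrxx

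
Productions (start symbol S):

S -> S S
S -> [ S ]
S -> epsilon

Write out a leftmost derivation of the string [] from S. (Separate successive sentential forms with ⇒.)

S⇒SS⇒SSS⇒SSSS⇒SSSSS⇒SSSSSS⇒[S]SSSSS⇒[]SSSSS⇒[]SSSS⇒[]SSS⇒[]SS⇒[]S⇒[]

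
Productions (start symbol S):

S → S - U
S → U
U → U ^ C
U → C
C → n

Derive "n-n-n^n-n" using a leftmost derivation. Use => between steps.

S => S-U => S-U-U => S-U-U-U => U-U-U-U => C-U-U-U => n-U-U-U => n-C-U-U => n-n-U-U => n-n-U^C-U => n-n-C^C-U => n-n-n^C-U => n-n-n^n-U => n-n-n^n-C => n-n-n^n-n

S => S-U   [S → S - U]
S-U => S-U-U   [S → S - U]
S-U-U => S-U-U-U   [S → S - U]
S-U-U-U => U-U-U-U   [S → U]
U-U-U-U => C-U-U-U   [U → C]
C-U-U-U => n-U-U-U   [C → n]
n-U-U-U => n-C-U-U   [U → C]
n-C-U-U => n-n-U-U   [C → n]
n-n-U-U => n-n-U^C-U   [U → U ^ C]
n-n-U^C-U => n-n-C^C-U   [U → C]
n-n-C^C-U => n-n-n^C-U   [C → n]
n-n-n^C-U => n-n-n^n-U   [C → n]
n-n-n^n-U => n-n-n^n-C   [U → C]
n-n-n^n-C => n-n-n^n-n   [C → n]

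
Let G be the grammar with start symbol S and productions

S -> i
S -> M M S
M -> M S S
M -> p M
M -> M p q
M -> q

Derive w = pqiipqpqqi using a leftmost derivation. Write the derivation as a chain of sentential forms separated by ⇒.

S ⇒ MMS   [S -> M M S]
MMS ⇒ MpqMS   [M -> M p q]
MpqMS ⇒ MpqpqMS   [M -> M p q]
MpqpqMS ⇒ MSSpqpqMS   [M -> M S S]
MSSpqpqMS ⇒ pMSSpqpqMS   [M -> p M]
pMSSpqpqMS ⇒ pqSSpqpqMS   [M -> q]
pqSSpqpqMS ⇒ pqiSpqpqMS   [S -> i]
pqiSpqpqMS ⇒ pqiipqpqMS   [S -> i]
pqiipqpqMS ⇒ pqiipqpqqS   [M -> q]
pqiipqpqqS ⇒ pqiipqpqqi   [S -> i]

S⇒MMS⇒MpqMS⇒MpqpqMS⇒MSSpqpqMS⇒pMSSpqpqMS⇒pqSSpqpqMS⇒pqiSpqpqMS⇒pqiipqpqMS⇒pqiipqpqqS⇒pqiipqpqqi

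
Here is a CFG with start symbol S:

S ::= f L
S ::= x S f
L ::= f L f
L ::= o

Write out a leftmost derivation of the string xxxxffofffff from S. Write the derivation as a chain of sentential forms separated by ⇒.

S ⇒ xSf ⇒ xxSff ⇒ xxxSfff ⇒ xxxxSffff ⇒ xxxxfLffff ⇒ xxxxffLfffff ⇒ xxxxffofffff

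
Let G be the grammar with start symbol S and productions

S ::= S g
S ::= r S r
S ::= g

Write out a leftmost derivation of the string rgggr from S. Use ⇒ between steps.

S ⇒ rSr   [S ::= r S r]
rSr ⇒ rSgr   [S ::= S g]
rSgr ⇒ rSggr   [S ::= S g]
rSggr ⇒ rgggr   [S ::= g]

S ⇒ rSr ⇒ rSgr ⇒ rSggr ⇒ rgggr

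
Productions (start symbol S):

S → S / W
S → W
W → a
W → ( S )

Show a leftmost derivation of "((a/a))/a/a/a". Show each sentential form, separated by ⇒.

S ⇒ S/W ⇒ S/W/W ⇒ S/W/W/W ⇒ W/W/W/W ⇒ (S)/W/W/W ⇒ (W)/W/W/W ⇒ ((S))/W/W/W ⇒ ((S/W))/W/W/W ⇒ ((W/W))/W/W/W ⇒ ((a/W))/W/W/W ⇒ ((a/a))/W/W/W ⇒ ((a/a))/a/W/W ⇒ ((a/a))/a/a/W ⇒ ((a/a))/a/a/a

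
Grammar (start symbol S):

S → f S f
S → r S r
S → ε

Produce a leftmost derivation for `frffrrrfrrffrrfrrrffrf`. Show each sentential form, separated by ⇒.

S ⇒ fSf ⇒ frSrf ⇒ frfSfrf ⇒ frffSffrf ⇒ frffrSrffrf ⇒ frffrrSrrffrf ⇒ frffrrrSrrrffrf ⇒ frffrrrfSfrrrffrf ⇒ frffrrrfrSrfrrrffrf ⇒ frffrrrfrrSrrfrrrffrf ⇒ frffrrrfrrfSfrrfrrrffrf ⇒ frffrrrfrrffrrfrrrffrf

S ⇒ fSf   [S → f S f]
fSf ⇒ frSrf   [S → r S r]
frSrf ⇒ frfSfrf   [S → f S f]
frfSfrf ⇒ frffSffrf   [S → f S f]
frffSffrf ⇒ frffrSrffrf   [S → r S r]
frffrSrffrf ⇒ frffrrSrrffrf   [S → r S r]
frffrrSrrffrf ⇒ frffrrrSrrrffrf   [S → r S r]
frffrrrSrrrffrf ⇒ frffrrrfSfrrrffrf   [S → f S f]
frffrrrfSfrrrffrf ⇒ frffrrrfrSrfrrrffrf   [S → r S r]
frffrrrfrSrfrrrffrf ⇒ frffrrrfrrSrrfrrrffrf   [S → r S r]
frffrrrfrrSrrfrrrffrf ⇒ frffrrrfrrfSfrrfrrrffrf   [S → f S f]
frffrrrfrrfSfrrfrrrffrf ⇒ frffrrrfrrffrrfrrrffrf   [S → ε]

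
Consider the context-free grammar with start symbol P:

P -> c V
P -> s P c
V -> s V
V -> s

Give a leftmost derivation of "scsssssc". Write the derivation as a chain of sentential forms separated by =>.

P=>sPc=>scVc=>scsVc=>scssVc=>scsssVc=>scssssVc=>scsssssc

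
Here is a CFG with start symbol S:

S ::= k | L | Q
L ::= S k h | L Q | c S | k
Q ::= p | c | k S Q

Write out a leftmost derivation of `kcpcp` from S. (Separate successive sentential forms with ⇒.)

S ⇒ Q   [S ::= Q]
Q ⇒ kSQ   [Q ::= k S Q]
kSQ ⇒ kLQ   [S ::= L]
kLQ ⇒ kLQQ   [L ::= L Q]
kLQQ ⇒ kcSQQ   [L ::= c S]
kcSQQ ⇒ kcQQQ   [S ::= Q]
kcQQQ ⇒ kcpQQ   [Q ::= p]
kcpQQ ⇒ kcpcQ   [Q ::= c]
kcpcQ ⇒ kcpcp   [Q ::= p]

S⇒Q⇒kSQ⇒kLQ⇒kLQQ⇒kcSQQ⇒kcQQQ⇒kcpQQ⇒kcpcQ⇒kcpcp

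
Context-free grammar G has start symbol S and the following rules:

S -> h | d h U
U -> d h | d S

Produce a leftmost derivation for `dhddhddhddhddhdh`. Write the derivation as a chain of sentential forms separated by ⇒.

S ⇒ dhU   [S -> d h U]
dhU ⇒ dhdS   [U -> d S]
dhdS ⇒ dhddhU   [S -> d h U]
dhddhU ⇒ dhddhdS   [U -> d S]
dhddhdS ⇒ dhddhddhU   [S -> d h U]
dhddhddhU ⇒ dhddhddhdS   [U -> d S]
dhddhddhdS ⇒ dhddhddhddhU   [S -> d h U]
dhddhddhddhU ⇒ dhddhddhddhdS   [U -> d S]
dhddhddhddhdS ⇒ dhddhddhddhddhU   [S -> d h U]
dhddhddhddhddhU ⇒ dhddhddhddhddhdS   [U -> d S]
dhddhddhddhddhdS ⇒ dhddhddhddhddhdh   [S -> h]

S ⇒ dhU ⇒ dhdS ⇒ dhddhU ⇒ dhddhdS ⇒ dhddhddhU ⇒ dhddhddhdS ⇒ dhddhddhddhU ⇒ dhddhddhddhdS ⇒ dhddhddhddhddhU ⇒ dhddhddhddhddhdS ⇒ dhddhddhddhddhdh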